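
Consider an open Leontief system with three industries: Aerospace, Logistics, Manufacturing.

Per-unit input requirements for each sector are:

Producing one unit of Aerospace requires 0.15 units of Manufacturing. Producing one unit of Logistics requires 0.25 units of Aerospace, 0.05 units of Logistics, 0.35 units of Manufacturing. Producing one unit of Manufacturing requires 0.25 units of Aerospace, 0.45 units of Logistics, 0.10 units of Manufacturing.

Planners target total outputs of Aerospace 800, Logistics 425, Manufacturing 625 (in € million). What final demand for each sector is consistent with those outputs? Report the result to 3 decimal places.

I − A =
  [   1.00    -0.25    -0.25]
  [   0.00     0.95    -0.45]
  [  -0.15    -0.35     0.90]
d = (I − A) x:
  d_1 = (+1.00)·800 + (-0.25)·425 + (-0.25)·625 = 537.500
  d_2 = (+0.00)·800 + (+0.95)·425 + (-0.45)·625 = 122.500
  d_3 = (-0.15)·800 + (-0.35)·425 + (+0.90)·625 = 293.750

d_1 = 537.500, d_2 = 122.500, d_3 = 293.750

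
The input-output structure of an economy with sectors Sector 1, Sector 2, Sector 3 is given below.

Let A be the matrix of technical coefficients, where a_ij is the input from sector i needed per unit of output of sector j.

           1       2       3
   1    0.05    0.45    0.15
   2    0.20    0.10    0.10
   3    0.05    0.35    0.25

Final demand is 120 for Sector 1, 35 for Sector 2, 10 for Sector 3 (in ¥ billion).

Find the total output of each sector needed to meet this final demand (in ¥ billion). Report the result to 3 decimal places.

I − A =
  [   0.95    -0.45    -0.15]
  [  -0.20     0.90    -0.10]
  [  -0.05    -0.35     0.75]
Cofactors of I−A, C_ij = (−1)^(i+j)·(minor ij) (rows/columns in the sector order above):
  C_11 = (0.90)(0.75) − (-0.10)(-0.35) = 0.6400
  C_12 = −[(-0.20)(0.75) − (-0.10)(-0.05)] = 0.1550
  C_13 = (-0.20)(-0.35) − (0.90)(-0.05) = 0.1150
  C_21 = −[(-0.45)(0.75) − (-0.15)(-0.35)] = 0.3900
  C_22 = (0.95)(0.75) − (-0.15)(-0.05) = 0.7050
  C_23 = −[(0.95)(-0.35) − (-0.45)(-0.05)] = 0.3550
  C_31 = (-0.45)(-0.10) − (-0.15)(0.90) = 0.1800
  C_32 = −[(0.95)(-0.10) − (-0.15)(-0.20)] = 0.1250
  C_33 = (0.95)(0.90) − (-0.45)(-0.20) = 0.7650
det(I−A) = Σ_j (I−A)_1j·C_1j = (0.95)(0.6400) + (-0.45)(0.1550) + (-0.15)(0.1150) = 0.5210
adj(I−A) = Cᵀ =
  [ 0.6400   0.3900   0.1800]
  [ 0.1550   0.7050   0.1250]
  [ 0.1150   0.3550   0.7650]
(I − A)⁻¹ = adj(I−A) / det(I−A) ≈
  [   1.2284     0.7486     0.3455]
  [   0.2975     1.3532     0.2399]
  [   0.2207     0.6814     1.4683]
x = (I − A)⁻¹ d = adj(I−A)·d / det(I−A), with det(I−A) = 0.5210:
  x_1 = (0.6400·120 + 0.3900·35 + 0.1800·10) / 0.5210 = 92.25 / 0.5210 ≈ 177.063
  x_2 = (0.1550·120 + 0.7050·35 + 0.1250·10) / 0.5210 = 44.525 / 0.5210 ≈ 85.461
  x_3 = (0.1150·120 + 0.3550·35 + 0.7650·10) / 0.5210 = 33.875 / 0.5210 ≈ 65.019

x_1 = 177.063, x_2 = 85.461, x_3 = 65.019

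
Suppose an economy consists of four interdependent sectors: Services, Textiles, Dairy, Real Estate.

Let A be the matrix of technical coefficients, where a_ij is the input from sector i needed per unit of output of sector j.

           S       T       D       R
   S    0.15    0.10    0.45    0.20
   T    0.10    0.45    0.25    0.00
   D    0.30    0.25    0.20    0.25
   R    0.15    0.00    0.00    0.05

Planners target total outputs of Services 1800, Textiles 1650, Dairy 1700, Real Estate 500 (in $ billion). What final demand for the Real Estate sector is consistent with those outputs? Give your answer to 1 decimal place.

I − A =
  [   0.85    -0.10    -0.45    -0.20]
  [  -0.10     0.55    -0.25     0.00]
  [  -0.30    -0.25     0.80    -0.25]
  [  -0.15     0.00     0.00     0.95]
d = (I − A) x:
  d_S = (+0.85)·1800 + (-0.10)·1650 + (-0.45)·1700 + (-0.20)·500 = 500.0
  d_T = (-0.10)·1800 + (+0.55)·1650 + (-0.25)·1700 + (+0.00)·500 = 302.5
  d_D = (-0.30)·1800 + (-0.25)·1650 + (+0.80)·1700 + (-0.25)·500 = 282.5
  d_R = (-0.15)·1800 + (+0.00)·1650 + (+0.00)·1700 + (+0.95)·500 = 205.0

d_R = 205.0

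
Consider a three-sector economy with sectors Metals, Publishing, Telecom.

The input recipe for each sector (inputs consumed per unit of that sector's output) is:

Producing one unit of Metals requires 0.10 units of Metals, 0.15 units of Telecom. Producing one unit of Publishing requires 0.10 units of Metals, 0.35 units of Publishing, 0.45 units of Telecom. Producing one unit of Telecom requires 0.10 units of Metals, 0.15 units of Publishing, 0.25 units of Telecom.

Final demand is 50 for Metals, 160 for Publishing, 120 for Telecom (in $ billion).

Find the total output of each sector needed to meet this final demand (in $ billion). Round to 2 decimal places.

I − A =
  [   0.90    -0.10    -0.10]
  [   0.00     0.65    -0.15]
  [  -0.15    -0.45     0.75]
Cofactors of I−A, C_ij = (−1)^(i+j)·(minor ij) (rows/columns in the sector order above):
  C_11 = (0.65)(0.75) − (-0.15)(-0.45) = 0.4200
  C_12 = −[(0.00)(0.75) − (-0.15)(-0.15)] = 0.0225
  C_13 = (0.00)(-0.45) − (0.65)(-0.15) = 0.0975
  C_21 = −[(-0.10)(0.75) − (-0.10)(-0.45)] = 0.1200
  C_22 = (0.90)(0.75) − (-0.10)(-0.15) = 0.6600
  C_23 = −[(0.90)(-0.45) − (-0.10)(-0.15)] = 0.4200
  C_31 = (-0.10)(-0.15) − (-0.10)(0.65) = 0.0800
  C_32 = −[(0.90)(-0.15) − (-0.10)(0.00)] = 0.1350
  C_33 = (0.90)(0.65) − (-0.10)(0.00) = 0.5850
det(I−A) = Σ_j (I−A)_1j·C_1j = (0.90)(0.4200) + (-0.10)(0.0225) + (-0.10)(0.0975) = 0.3660
adj(I−A) = Cᵀ =
  [ 0.4200   0.1200   0.0800]
  [ 0.0225   0.6600   0.1350]
  [ 0.0975   0.4200   0.5850]
(I − A)⁻¹ = adj(I−A) / det(I−A) ≈
  [   1.1475     0.3279     0.2186]
  [   0.0615     1.8033     0.3689]
  [   0.2664     1.1475     1.5984]
x = (I − A)⁻¹ d = adj(I−A)·d / det(I−A), with det(I−A) = 0.3660:
  x_1 = (0.4200·50 + 0.1200·160 + 0.0800·120) / 0.3660 = 49.80 / 0.3660 ≈ 136.07
  x_2 = (0.0225·50 + 0.6600·160 + 0.1350·120) / 0.3660 = 122.925 / 0.3660 ≈ 335.86
  x_3 = (0.0975·50 + 0.4200·160 + 0.5850·120) / 0.3660 = 142.275 / 0.3660 ≈ 388.73

x_1 = 136.07, x_2 = 335.86, x_3 = 388.73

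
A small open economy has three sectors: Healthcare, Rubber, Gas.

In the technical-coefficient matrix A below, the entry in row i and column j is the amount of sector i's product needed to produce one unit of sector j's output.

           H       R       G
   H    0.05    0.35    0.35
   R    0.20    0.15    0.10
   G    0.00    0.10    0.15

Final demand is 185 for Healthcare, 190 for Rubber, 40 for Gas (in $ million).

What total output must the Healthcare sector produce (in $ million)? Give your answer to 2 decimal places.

x_H = 341.25

I − A =
  [   0.95    -0.35    -0.35]
  [  -0.20     0.85    -0.10]
  [   0.00    -0.10     0.85]
Cofactors of I−A, C_ij = (−1)^(i+j)·(minor ij) (rows/columns in the sector order above):
  C_11 = (0.85)(0.85) − (-0.10)(-0.10) = 0.7125
  C_12 = −[(-0.20)(0.85) − (-0.10)(0.00)] = 0.1700
  C_13 = (-0.20)(-0.10) − (0.85)(0.00) = 0.0200
  C_21 = −[(-0.35)(0.85) − (-0.35)(-0.10)] = 0.3325
  C_22 = (0.95)(0.85) − (-0.35)(0.00) = 0.8075
  C_23 = −[(0.95)(-0.10) − (-0.35)(0.00)] = 0.0950
  C_31 = (-0.35)(-0.10) − (-0.35)(0.85) = 0.3325
  C_32 = −[(0.95)(-0.10) − (-0.35)(-0.20)] = 0.1650
  C_33 = (0.95)(0.85) − (-0.35)(-0.20) = 0.7375
det(I−A) = Σ_j (I−A)_1j·C_1j = (0.95)(0.7125) + (-0.35)(0.1700) + (-0.35)(0.0200) = 0.610375
adj(I−A) = Cᵀ =
  [ 0.7125   0.3325   0.3325]
  [ 0.1700   0.8075   0.1650]
  [ 0.0200   0.0950   0.7375]
(I − A)⁻¹ = adj(I−A) / det(I−A) ≈
  [   1.1673     0.5447     0.5447]
  [   0.2785     1.3230     0.2703]
  [   0.0328     0.1556     1.2083]
x = (I − A)⁻¹ d = adj(I−A)·d / det(I−A), with det(I−A) = 0.610375:
  x_H = (0.7125·185 + 0.3325·190 + 0.3325·40) / 0.610375 = 208.2875 / 0.610375 ≈ 341.25
  x_R = (0.1700·185 + 0.8075·190 + 0.1650·40) / 0.610375 = 191.475 / 0.610375 ≈ 313.70
  x_G = (0.0200·185 + 0.0950·190 + 0.7375·40) / 0.610375 = 51.25 / 0.610375 ≈ 83.96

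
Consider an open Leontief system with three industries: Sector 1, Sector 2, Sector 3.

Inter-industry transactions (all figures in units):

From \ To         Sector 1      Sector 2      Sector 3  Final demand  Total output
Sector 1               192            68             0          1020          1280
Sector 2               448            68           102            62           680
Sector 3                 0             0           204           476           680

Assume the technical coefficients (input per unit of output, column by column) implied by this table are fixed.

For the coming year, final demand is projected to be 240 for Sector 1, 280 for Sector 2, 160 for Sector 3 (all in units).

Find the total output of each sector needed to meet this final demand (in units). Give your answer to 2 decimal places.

x_1 = 338.94, x_2 = 481.02, x_3 = 228.57

Technical coefficients a_ij = z_ij / X_j:
  a_11 = 192/1280 = 0.15, a_21 = 448/1280 = 0.35, a_31 = 0/1280 = 0.00
  a_12 = 68/680 = 0.10, a_22 = 68/680 = 0.10, a_32 = 0/680 = 0.00
  a_13 = 0/680 = 0.00, a_23 = 102/680 = 0.15, a_33 = 204/680 = 0.30
I − A =
  [   0.85    -0.10     0.00]
  [  -0.35     0.90    -0.15]
  [   0.00     0.00     0.70]
Cofactors of I−A, C_ij = (−1)^(i+j)·(minor ij) (rows/columns in the sector order above):
  C_11 = (0.90)(0.70) − (-0.15)(0.00) = 0.6300
  C_12 = −[(-0.35)(0.70) − (-0.15)(0.00)] = 0.2450
  C_13 = (-0.35)(0.00) − (0.90)(0.00) = 0.0000
  C_21 = −[(-0.10)(0.70) − (0.00)(0.00)] = 0.0700
  C_22 = (0.85)(0.70) − (0.00)(0.00) = 0.5950
  C_23 = −[(0.85)(0.00) − (-0.10)(0.00)] = 0.0000
  C_31 = (-0.10)(-0.15) − (0.00)(0.90) = 0.0150
  C_32 = −[(0.85)(-0.15) − (0.00)(-0.35)] = 0.1275
  C_33 = (0.85)(0.90) − (-0.10)(-0.35) = 0.7300
det(I−A) = Σ_j (I−A)_1j·C_1j = (0.85)(0.6300) + (-0.10)(0.2450) + (0.00)(0.0000) = 0.5110
adj(I−A) = Cᵀ =
  [ 0.6300   0.0700   0.0150]
  [ 0.2450   0.5950   0.1275]
  [ 0.0000   0.0000   0.7300]
(I − A)⁻¹ = adj(I−A) / det(I−A) ≈
  [   1.2329     0.1370     0.0294]
  [   0.4795     1.1644     0.2495]
  [   0.0000     0.0000     1.4286]
x = (I − A)⁻¹ d = adj(I−A)·d / det(I−A), with det(I−A) = 0.5110:
  x_1 = (0.6300·240 + 0.0700·280 + 0.0150·160) / 0.5110 = 173.20 / 0.5110 ≈ 338.94
  x_2 = (0.2450·240 + 0.5950·280 + 0.1275·160) / 0.5110 = 245.80 / 0.5110 ≈ 481.02
  x_3 = (0.0000·240 + 0.0000·280 + 0.7300·160) / 0.5110 = 116.80 / 0.5110 ≈ 228.57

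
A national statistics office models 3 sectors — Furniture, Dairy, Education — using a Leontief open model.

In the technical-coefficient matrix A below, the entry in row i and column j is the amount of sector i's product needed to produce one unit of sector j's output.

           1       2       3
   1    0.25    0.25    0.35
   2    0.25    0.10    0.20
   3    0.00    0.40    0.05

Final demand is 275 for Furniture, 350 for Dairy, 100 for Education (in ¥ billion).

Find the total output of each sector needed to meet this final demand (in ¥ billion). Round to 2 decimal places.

I − A =
  [   0.75    -0.25    -0.35]
  [  -0.25     0.90    -0.20]
  [   0.00    -0.40     0.95]
Cofactors of I−A, C_ij = (−1)^(i+j)·(minor ij) (rows/columns in the sector order above):
  C_11 = (0.90)(0.95) − (-0.20)(-0.40) = 0.7750
  C_12 = −[(-0.25)(0.95) − (-0.20)(0.00)] = 0.2375
  C_13 = (-0.25)(-0.40) − (0.90)(0.00) = 0.1000
  C_21 = −[(-0.25)(0.95) − (-0.35)(-0.40)] = 0.3775
  C_22 = (0.75)(0.95) − (-0.35)(0.00) = 0.7125
  C_23 = −[(0.75)(-0.40) − (-0.25)(0.00)] = 0.3000
  C_31 = (-0.25)(-0.20) − (-0.35)(0.90) = 0.3650
  C_32 = −[(0.75)(-0.20) − (-0.35)(-0.25)] = 0.2375
  C_33 = (0.75)(0.90) − (-0.25)(-0.25) = 0.6125
det(I−A) = Σ_j (I−A)_1j·C_1j = (0.75)(0.7750) + (-0.25)(0.2375) + (-0.35)(0.1000) = 0.486875
adj(I−A) = Cᵀ =
  [ 0.7750   0.3775   0.3650]
  [ 0.2375   0.7125   0.2375]
  [ 0.1000   0.3000   0.6125]
(I − A)⁻¹ = adj(I−A) / det(I−A) ≈
  [   1.5918     0.7754     0.7497]
  [   0.4878     1.4634     0.4878]
  [   0.2054     0.6162     1.2580]
x = (I − A)⁻¹ d = adj(I−A)·d / det(I−A), with det(I−A) = 0.486875:
  x_1 = (0.7750·275 + 0.3775·350 + 0.3650·100) / 0.486875 = 381.75 / 0.486875 ≈ 784.08
  x_2 = (0.2375·275 + 0.7125·350 + 0.2375·100) / 0.486875 = 338.4375 / 0.486875 ≈ 695.12
  x_3 = (0.1000·275 + 0.3000·350 + 0.6125·100) / 0.486875 = 193.75 / 0.486875 ≈ 397.95

x_1 = 784.08, x_2 = 695.12, x_3 = 397.95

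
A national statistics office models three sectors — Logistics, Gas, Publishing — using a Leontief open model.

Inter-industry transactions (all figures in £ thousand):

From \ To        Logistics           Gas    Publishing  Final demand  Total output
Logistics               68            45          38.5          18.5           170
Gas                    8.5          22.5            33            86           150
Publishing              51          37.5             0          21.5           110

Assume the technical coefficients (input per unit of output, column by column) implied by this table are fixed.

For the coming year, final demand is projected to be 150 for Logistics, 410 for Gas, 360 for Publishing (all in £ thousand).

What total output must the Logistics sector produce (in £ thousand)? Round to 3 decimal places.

Technical coefficients a_ij = z_ij / X_j:
  a_11 = 68/170 = 0.40, a_21 = 8.5/170 = 0.05, a_31 = 51/170 = 0.30
  a_12 = 45/150 = 0.30, a_22 = 22.5/150 = 0.15, a_32 = 37.5/150 = 0.25
  a_13 = 38.5/110 = 0.35, a_23 = 33/110 = 0.30, a_33 = 0/110 = 0.00
I − A =
  [   0.60    -0.30    -0.35]
  [  -0.05     0.85    -0.30]
  [  -0.30    -0.25     1.00]
Cofactors of I−A, C_ij = (−1)^(i+j)·(minor ij) (rows/columns in the sector order above):
  C_11 = (0.85)(1.00) − (-0.30)(-0.25) = 0.7750
  C_12 = −[(-0.05)(1.00) − (-0.30)(-0.30)] = 0.1400
  C_13 = (-0.05)(-0.25) − (0.85)(-0.30) = 0.2675
  C_21 = −[(-0.30)(1.00) − (-0.35)(-0.25)] = 0.3875
  C_22 = (0.60)(1.00) − (-0.35)(-0.30) = 0.4950
  C_23 = −[(0.60)(-0.25) − (-0.30)(-0.30)] = 0.2400
  C_31 = (-0.30)(-0.30) − (-0.35)(0.85) = 0.3875
  C_32 = −[(0.60)(-0.30) − (-0.35)(-0.05)] = 0.1975
  C_33 = (0.60)(0.85) − (-0.30)(-0.05) = 0.4950
det(I−A) = Σ_j (I−A)_1j·C_1j = (0.60)(0.7750) + (-0.30)(0.1400) + (-0.35)(0.2675) = 0.329375
adj(I−A) = Cᵀ =
  [ 0.7750   0.3875   0.3875]
  [ 0.1400   0.4950   0.1975]
  [ 0.2675   0.2400   0.4950]
(I − A)⁻¹ = adj(I−A) / det(I−A) ≈
  [   2.3529     1.1765     1.1765]
  [   0.4250     1.5028     0.5996]
  [   0.8121     0.7287     1.5028]
x = (I − A)⁻¹ d = adj(I−A)·d / det(I−A), with det(I−A) = 0.329375:
  x_1 = (0.7750·150 + 0.3875·410 + 0.3875·360) / 0.329375 = 414.625 / 0.329375 ≈ 1258.824
  x_2 = (0.1400·150 + 0.4950·410 + 0.1975·360) / 0.329375 = 295.05 / 0.329375 ≈ 895.787
  x_3 = (0.2675·150 + 0.2400·410 + 0.4950·360) / 0.329375 = 316.725 / 0.329375 ≈ 961.594

x_1 = 1258.824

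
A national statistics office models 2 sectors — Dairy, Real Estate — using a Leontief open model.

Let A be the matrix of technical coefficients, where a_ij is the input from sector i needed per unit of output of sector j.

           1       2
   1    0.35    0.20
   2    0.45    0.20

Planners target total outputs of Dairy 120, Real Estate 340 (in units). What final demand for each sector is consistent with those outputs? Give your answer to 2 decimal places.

I − A =
  [   0.65    -0.20]
  [  -0.45     0.80]
d = (I − A) x:
  d_1 = (+0.65)·120 + (-0.20)·340 = 10.00
  d_2 = (-0.45)·120 + (+0.80)·340 = 218.00

d_1 = 10.00, d_2 = 218.00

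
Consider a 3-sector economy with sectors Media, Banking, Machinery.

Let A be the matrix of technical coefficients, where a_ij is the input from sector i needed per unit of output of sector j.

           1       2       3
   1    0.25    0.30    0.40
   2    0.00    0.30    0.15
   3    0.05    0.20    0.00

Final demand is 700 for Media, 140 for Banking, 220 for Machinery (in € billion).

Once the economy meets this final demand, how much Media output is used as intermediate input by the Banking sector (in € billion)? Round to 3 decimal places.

I − A =
  [   0.75    -0.30    -0.40]
  [   0.00     0.70    -0.15]
  [  -0.05    -0.20     1.00]
Cofactors of I−A, C_ij = (−1)^(i+j)·(minor ij) (rows/columns in the sector order above):
  C_11 = (0.70)(1.00) − (-0.15)(-0.20) = 0.6700
  C_12 = −[(0.00)(1.00) − (-0.15)(-0.05)] = 0.0075
  C_13 = (0.00)(-0.20) − (0.70)(-0.05) = 0.0350
  C_21 = −[(-0.30)(1.00) − (-0.40)(-0.20)] = 0.3800
  C_22 = (0.75)(1.00) − (-0.40)(-0.05) = 0.7300
  C_23 = −[(0.75)(-0.20) − (-0.30)(-0.05)] = 0.1650
  C_31 = (-0.30)(-0.15) − (-0.40)(0.70) = 0.3250
  C_32 = −[(0.75)(-0.15) − (-0.40)(0.00)] = 0.1125
  C_33 = (0.75)(0.70) − (-0.30)(0.00) = 0.5250
det(I−A) = Σ_j (I−A)_1j·C_1j = (0.75)(0.6700) + (-0.30)(0.0075) + (-0.40)(0.0350) = 0.48625
adj(I−A) = Cᵀ =
  [ 0.6700   0.3800   0.3250]
  [ 0.0075   0.7300   0.1125]
  [ 0.0350   0.1650   0.5250]
(I − A)⁻¹ = adj(I−A) / det(I−A) ≈
  [   1.3779     0.7815     0.6684]
  [   0.0154     1.5013     0.2314]
  [   0.0720     0.3393     1.0797]
First solve x = (I − A)⁻¹ d = adj(I−A)·d / det(I−A); in particular x_2 = (0.0075·700 + 0.7300·140 + 0.1125·220) / 0.48625 = 132.20 / 0.48625 ≈ 271.87661.
Intermediate flow from 1 to 2: z_12 = a_12 · x_2 = 0.30 × 132.20 / 0.48625 = 39.66 / 0.48625 ≈ 81.563.

z_12 = 81.563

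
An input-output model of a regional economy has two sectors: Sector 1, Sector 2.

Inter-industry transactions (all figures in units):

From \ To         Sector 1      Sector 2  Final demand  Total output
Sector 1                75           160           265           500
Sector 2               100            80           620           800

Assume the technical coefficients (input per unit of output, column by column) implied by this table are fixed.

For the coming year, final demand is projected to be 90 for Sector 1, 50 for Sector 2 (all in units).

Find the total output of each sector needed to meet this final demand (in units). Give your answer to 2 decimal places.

x_1 = 125.52, x_2 = 83.45

Technical coefficients a_ij = z_ij / X_j:
  a_11 = 75/500 = 0.15, a_21 = 100/500 = 0.20
  a_12 = 160/800 = 0.20, a_22 = 80/800 = 0.10
I − A =
  [   0.85    -0.20]
  [  -0.20     0.90]
det(I−A) = (0.85)(0.90) − (-0.20)(-0.20) = 0.7250
adj(I−A) = [[0.90, 0.20], [0.20, 0.85]]
(I − A)⁻¹ = adj(I−A) / det(I−A) ≈
  [   1.2414     0.2759]
  [   0.2759     1.1724]
x = (I − A)⁻¹ d = adj(I−A)·d / det(I−A), with det(I−A) = 0.7250:
  x_1 = (0.90·90 + 0.20·50) / 0.7250 = 91.00 / 0.7250 ≈ 125.52
  x_2 = (0.20·90 + 0.85·50) / 0.7250 = 60.50 / 0.7250 ≈ 83.45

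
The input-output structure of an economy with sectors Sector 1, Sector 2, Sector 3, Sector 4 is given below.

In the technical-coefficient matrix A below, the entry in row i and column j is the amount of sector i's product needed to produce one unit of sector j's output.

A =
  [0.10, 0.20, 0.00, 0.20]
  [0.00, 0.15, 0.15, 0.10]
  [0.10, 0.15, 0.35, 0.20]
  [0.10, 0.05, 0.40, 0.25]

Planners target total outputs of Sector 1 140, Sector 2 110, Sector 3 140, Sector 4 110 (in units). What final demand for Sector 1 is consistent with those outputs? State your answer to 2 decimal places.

d_1 = 82.00

I − A =
  [   0.90    -0.20     0.00    -0.20]
  [   0.00     0.85    -0.15    -0.10]
  [  -0.10    -0.15     0.65    -0.20]
  [  -0.10    -0.05    -0.40     0.75]
d = (I − A) x:
  d_1 = (+0.90)·140 + (-0.20)·110 + (+0.00)·140 + (-0.20)·110 = 82.00
  d_2 = (+0.00)·140 + (+0.85)·110 + (-0.15)·140 + (-0.10)·110 = 61.50
  d_3 = (-0.10)·140 + (-0.15)·110 + (+0.65)·140 + (-0.20)·110 = 38.50
  d_4 = (-0.10)·140 + (-0.05)·110 + (-0.40)·140 + (+0.75)·110 = 7.00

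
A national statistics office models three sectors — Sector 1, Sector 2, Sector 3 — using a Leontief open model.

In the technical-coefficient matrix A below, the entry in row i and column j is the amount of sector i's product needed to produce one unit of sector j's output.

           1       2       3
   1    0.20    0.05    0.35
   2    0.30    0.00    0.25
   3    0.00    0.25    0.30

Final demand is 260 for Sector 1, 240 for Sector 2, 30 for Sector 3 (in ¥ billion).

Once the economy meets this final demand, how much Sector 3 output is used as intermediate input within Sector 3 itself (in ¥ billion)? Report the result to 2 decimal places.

I − A =
  [   0.80    -0.05    -0.35]
  [  -0.30     1.00    -0.25]
  [   0.00    -0.25     0.70]
Cofactors of I−A, C_ij = (−1)^(i+j)·(minor ij) (rows/columns in the sector order above):
  C_11 = (1.00)(0.70) − (-0.25)(-0.25) = 0.6375
  C_12 = −[(-0.30)(0.70) − (-0.25)(0.00)] = 0.2100
  C_13 = (-0.30)(-0.25) − (1.00)(0.00) = 0.0750
  C_21 = −[(-0.05)(0.70) − (-0.35)(-0.25)] = 0.1225
  C_22 = (0.80)(0.70) − (-0.35)(0.00) = 0.5600
  C_23 = −[(0.80)(-0.25) − (-0.05)(0.00)] = 0.2000
  C_31 = (-0.05)(-0.25) − (-0.35)(1.00) = 0.3625
  C_32 = −[(0.80)(-0.25) − (-0.35)(-0.30)] = 0.3050
  C_33 = (0.80)(1.00) − (-0.05)(-0.30) = 0.7850
det(I−A) = Σ_j (I−A)_1j·C_1j = (0.80)(0.6375) + (-0.05)(0.2100) + (-0.35)(0.0750) = 0.47325
adj(I−A) = Cᵀ =
  [ 0.6375   0.1225   0.3625]
  [ 0.2100   0.5600   0.3050]
  [ 0.0750   0.2000   0.7850]
(I − A)⁻¹ = adj(I−A) / det(I−A) ≈
  [   1.3471     0.2588     0.7660]
  [   0.4437     1.1833     0.6445]
  [   0.1585     0.4226     1.6587]
First solve x = (I − A)⁻¹ d = adj(I−A)·d / det(I−A); in particular x_3 = (0.0750·260 + 0.2000·240 + 0.7850·30) / 0.47325 = 91.05 / 0.47325 ≈ 192.3930.
Intermediate flow from 3 to 3: z_33 = a_33 · x_3 = 0.30 × 91.05 / 0.47325 = 27.315 / 0.47325 ≈ 57.72.

z_33 = 57.72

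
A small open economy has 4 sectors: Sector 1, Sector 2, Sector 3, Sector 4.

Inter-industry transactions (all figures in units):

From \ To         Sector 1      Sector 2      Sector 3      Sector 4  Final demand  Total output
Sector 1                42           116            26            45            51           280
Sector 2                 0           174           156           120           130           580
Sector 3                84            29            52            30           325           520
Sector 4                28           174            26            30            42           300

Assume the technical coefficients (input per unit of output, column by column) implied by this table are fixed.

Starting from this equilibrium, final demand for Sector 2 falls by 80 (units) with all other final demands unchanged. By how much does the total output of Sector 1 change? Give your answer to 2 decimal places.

Technical coefficients a_ij = z_ij / X_j:
  a_11 = 42/280 = 0.15, a_21 = 0/280 = 0.00, a_31 = 84/280 = 0.30, a_41 = 28/280 = 0.10
  a_12 = 116/580 = 0.20, a_22 = 174/580 = 0.30, a_32 = 29/580 = 0.05, a_42 = 174/580 = 0.30
  a_13 = 26/520 = 0.05, a_23 = 156/520 = 0.30, a_33 = 52/520 = 0.10, a_43 = 26/520 = 0.05
  a_14 = 45/300 = 0.15, a_24 = 120/300 = 0.40, a_34 = 30/300 = 0.10, a_44 = 30/300 = 0.10
I − A =
  [   0.85    -0.20    -0.05    -0.15]
  [   0.00     0.70    -0.30    -0.40]
  [  -0.30    -0.05     0.90    -0.10]
  [  -0.10    -0.30    -0.05     0.90]
Compute the cofactors C_ij = (−1)^(i+j)·(3×3 minor ij) of I−A; the adjugate is their transpose:
adj(I−A) = Cᵀ =
  [ 0.432000   0.205625   0.102250   0.174750]
  [ 0.126000   0.654500   0.244000   0.339000]
  [ 0.162000   0.132500   0.415000   0.132000]
  [ 0.099000   0.248375   0.115750   0.494250]
det(I−A) = Σ_j (I−A)_1j·C_1j = (0.85)(0.432000) + (-0.20)(0.126000) + (-0.05)(0.162000) + (-0.15)(0.099000) = 0.31905
(I − A)⁻¹ = adj(I−A) / det(I−A) ≈
  [   1.3540     0.6445     0.3205     0.5477]
  [   0.3949     2.0514     0.7648     1.0625]
  [   0.5078     0.4153     1.3007     0.4137]
  [   0.3103     0.7785     0.3628     1.5491]
Δx = (I − A)⁻¹ Δd with Δd having -80 in the Sector 2 component and 0 elsewhere.
So Δx_1 = L_12 · (-80), where L_12 = adj(I−A)_12 / det(I−A) = 0.205625 / 0.31905.
Δx_1 = 0.205625 × (-80) / 0.31905 = -16.45 / 0.31905 ≈ -51.56.

Δx_1 = -51.56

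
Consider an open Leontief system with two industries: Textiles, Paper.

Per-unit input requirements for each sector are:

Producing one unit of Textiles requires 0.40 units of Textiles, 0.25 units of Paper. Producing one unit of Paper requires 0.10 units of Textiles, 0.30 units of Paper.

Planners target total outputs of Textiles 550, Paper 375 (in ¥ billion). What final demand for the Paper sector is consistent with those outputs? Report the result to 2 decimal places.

I − A =
  [   0.60    -0.10]
  [  -0.25     0.70]
d = (I − A) x:
  d_T = (+0.60)·550 + (-0.10)·375 = 292.50
  d_P = (-0.25)·550 + (+0.70)·375 = 125.00

d_P = 125.00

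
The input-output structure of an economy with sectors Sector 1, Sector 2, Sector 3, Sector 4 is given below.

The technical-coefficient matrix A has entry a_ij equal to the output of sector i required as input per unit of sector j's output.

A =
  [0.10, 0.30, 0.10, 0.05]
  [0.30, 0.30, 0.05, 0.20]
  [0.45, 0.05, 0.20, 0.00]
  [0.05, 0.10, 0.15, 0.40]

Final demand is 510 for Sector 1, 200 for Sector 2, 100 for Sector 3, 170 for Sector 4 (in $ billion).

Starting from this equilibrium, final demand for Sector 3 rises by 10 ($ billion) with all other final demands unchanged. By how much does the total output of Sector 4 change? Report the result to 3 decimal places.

I − A =
  [   0.90    -0.30    -0.10    -0.05]
  [  -0.30     0.70    -0.05    -0.20]
  [  -0.45    -0.05     0.80     0.00]
  [  -0.05    -0.10    -0.15     0.60]
Compute the cofactors C_ij = (−1)^(i+j)·(3×3 minor ij) of I−A; the adjugate is their transpose:
adj(I−A) = Cᵀ =
  [ 0.317000   0.151375   0.063500   0.076875]
  [ 0.179000   0.399625   0.075125   0.148125]
  [ 0.189500   0.110125   0.299750   0.052500]
  [ 0.103625   0.106750   0.092750   0.390000]
det(I−A) = Σ_j (I−A)_1j·C_1j = (0.90)(0.317000) + (-0.30)(0.179000) + (-0.10)(0.189500) + (-0.05)(0.103625) = 0.20746875
(I − A)⁻¹ = adj(I−A) / det(I−A) ≈
  [   1.5279     0.7296     0.3061     0.3705]
  [   0.8628     1.9262     0.3621     0.7140]
  [   0.9134     0.5308     1.4448     0.2531]
  [   0.4995     0.5145     0.4471     1.8798]
Δx = (I − A)⁻¹ Δd with Δd having +10 in the Sector 3 component and 0 elsewhere.
So Δx_4 = L_43 · (+10), where L_43 = adj(I−A)_43 / det(I−A) = 0.092750 / 0.20746875.
Δx_4 = 0.092750 × (+10) / 0.20746875 = 0.9275 / 0.20746875 ≈ 4.471.

Δx_4 = 4.471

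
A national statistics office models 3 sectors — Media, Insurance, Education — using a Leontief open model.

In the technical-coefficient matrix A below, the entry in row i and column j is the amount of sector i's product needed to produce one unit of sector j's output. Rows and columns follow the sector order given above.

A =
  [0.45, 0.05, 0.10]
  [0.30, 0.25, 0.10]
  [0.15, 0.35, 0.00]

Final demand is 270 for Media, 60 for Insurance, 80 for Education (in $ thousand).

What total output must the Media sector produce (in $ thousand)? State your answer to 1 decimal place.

x_M = 575.0

I − A =
  [   0.55    -0.05    -0.10]
  [  -0.30     0.75    -0.10]
  [  -0.15    -0.35     1.00]
Cofactors of I−A, C_ij = (−1)^(i+j)·(minor ij) (rows/columns in the sector order above):
  C_11 = (0.75)(1.00) − (-0.10)(-0.35) = 0.7150
  C_12 = −[(-0.30)(1.00) − (-0.10)(-0.15)] = 0.3150
  C_13 = (-0.30)(-0.35) − (0.75)(-0.15) = 0.2175
  C_21 = −[(-0.05)(1.00) − (-0.10)(-0.35)] = 0.0850
  C_22 = (0.55)(1.00) − (-0.10)(-0.15) = 0.5350
  C_23 = −[(0.55)(-0.35) − (-0.05)(-0.15)] = 0.2000
  C_31 = (-0.05)(-0.10) − (-0.10)(0.75) = 0.0800
  C_32 = −[(0.55)(-0.10) − (-0.10)(-0.30)] = 0.0850
  C_33 = (0.55)(0.75) − (-0.05)(-0.30) = 0.3975
det(I−A) = Σ_j (I−A)_1j·C_1j = (0.55)(0.7150) + (-0.05)(0.3150) + (-0.10)(0.2175) = 0.35575
adj(I−A) = Cᵀ =
  [ 0.7150   0.0850   0.0800]
  [ 0.3150   0.5350   0.0850]
  [ 0.2175   0.2000   0.3975]
(I − A)⁻¹ = adj(I−A) / det(I−A) ≈
  [   2.0098     0.2389     0.2249]
  [   0.8855     1.5039     0.2389]
  [   0.6114     0.5622     1.1174]
x = (I − A)⁻¹ d = adj(I−A)·d / det(I−A), with det(I−A) = 0.35575:
  x_M = (0.7150·270 + 0.0850·60 + 0.0800·80) / 0.35575 = 204.55 / 0.35575 ≈ 575.0
  x_I = (0.3150·270 + 0.5350·60 + 0.0850·80) / 0.35575 = 123.95 / 0.35575 ≈ 348.4
  x_E = (0.2175·270 + 0.2000·60 + 0.3975·80) / 0.35575 = 102.525 / 0.35575 ≈ 288.2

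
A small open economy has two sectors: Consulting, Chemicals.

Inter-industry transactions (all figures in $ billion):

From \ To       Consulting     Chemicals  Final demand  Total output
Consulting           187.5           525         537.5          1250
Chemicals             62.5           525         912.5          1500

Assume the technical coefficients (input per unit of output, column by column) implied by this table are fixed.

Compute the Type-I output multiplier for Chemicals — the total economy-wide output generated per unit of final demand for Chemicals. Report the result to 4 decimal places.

Technical coefficients a_ij = z_ij / X_j:
  a_11 = 187.5/1250 = 0.15, a_21 = 62.5/1250 = 0.05
  a_12 = 525/1500 = 0.35, a_22 = 525/1500 = 0.35
I − A =
  [   0.85    -0.35]
  [  -0.05     0.65]
det(I−A) = (0.85)(0.65) − (-0.35)(-0.05) = 0.5350
adj(I−A) = [[0.65, 0.35], [0.05, 0.85]]
(I − A)⁻¹ = adj(I−A) / det(I−A) ≈
  [   1.21495     0.65421]
  [   0.09346     1.58879]
The output multiplier for sector j is the column-j sum of the Leontief inverse (I − A)⁻¹ = adj(I−A) / det(I−A).
Column 2 of adj(I−A): (0.35, 0.85); det(I−A) = 0.5350.
m_2 = (0.35 + 0.85) / 0.5350 = 1.20 / 0.5350 ≈ 2.2430.

m_2 = 2.2430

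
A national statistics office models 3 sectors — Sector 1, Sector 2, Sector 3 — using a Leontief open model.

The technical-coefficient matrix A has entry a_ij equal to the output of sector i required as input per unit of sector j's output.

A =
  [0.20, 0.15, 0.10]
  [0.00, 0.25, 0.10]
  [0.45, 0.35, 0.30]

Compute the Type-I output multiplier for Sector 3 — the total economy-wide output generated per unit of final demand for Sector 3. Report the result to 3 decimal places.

I − A =
  [   0.80    -0.15    -0.10]
  [   0.00     0.75    -0.10]
  [  -0.45    -0.35     0.70]
Cofactors of I−A, C_ij = (−1)^(i+j)·(minor ij) (rows/columns in the sector order above):
  C_11 = (0.75)(0.70) − (-0.10)(-0.35) = 0.4900
  C_12 = −[(0.00)(0.70) − (-0.10)(-0.45)] = 0.0450
  C_13 = (0.00)(-0.35) − (0.75)(-0.45) = 0.3375
  C_21 = −[(-0.15)(0.70) − (-0.10)(-0.35)] = 0.1400
  C_22 = (0.80)(0.70) − (-0.10)(-0.45) = 0.5150
  C_23 = −[(0.80)(-0.35) − (-0.15)(-0.45)] = 0.3475
  C_31 = (-0.15)(-0.10) − (-0.10)(0.75) = 0.0900
  C_32 = −[(0.80)(-0.10) − (-0.10)(0.00)] = 0.0800
  C_33 = (0.80)(0.75) − (-0.15)(0.00) = 0.6000
det(I−A) = Σ_j (I−A)_1j·C_1j = (0.80)(0.4900) + (-0.15)(0.0450) + (-0.10)(0.3375) = 0.3515
adj(I−A) = Cᵀ =
  [ 0.4900   0.1400   0.0900]
  [ 0.0450   0.5150   0.0800]
  [ 0.3375   0.3475   0.6000]
(I − A)⁻¹ = adj(I−A) / det(I−A) ≈
  [   1.3940     0.3983     0.2560]
  [   0.1280     1.4651     0.2276]
  [   0.9602     0.9886     1.7070]
The output multiplier for sector j is the column-j sum of the Leontief inverse (I − A)⁻¹ = adj(I−A) / det(I−A).
Column 3 of adj(I−A): (0.0900, 0.0800, 0.6000); det(I−A) = 0.3515.
m_3 = (0.0900 + 0.0800 + 0.6000) / 0.3515 = 0.77 / 0.3515 ≈ 2.191.

m_3 = 2.191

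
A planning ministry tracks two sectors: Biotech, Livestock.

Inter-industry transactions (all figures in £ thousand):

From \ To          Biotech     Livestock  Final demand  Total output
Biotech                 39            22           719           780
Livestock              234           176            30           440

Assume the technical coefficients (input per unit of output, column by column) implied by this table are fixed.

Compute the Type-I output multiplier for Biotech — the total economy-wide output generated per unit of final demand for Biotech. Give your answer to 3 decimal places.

Technical coefficients a_ij = z_ij / X_j:
  a_11 = 39/780 = 0.05, a_21 = 234/780 = 0.30
  a_12 = 22/440 = 0.05, a_22 = 176/440 = 0.40
I − A =
  [   0.95    -0.05]
  [  -0.30     0.60]
det(I−A) = (0.95)(0.60) − (-0.05)(-0.30) = 0.5550
adj(I−A) = [[0.60, 0.05], [0.30, 0.95]]
(I − A)⁻¹ = adj(I−A) / det(I−A) ≈
  [   1.0811     0.0901]
  [   0.5405     1.7117]
The output multiplier for sector j is the column-j sum of the Leontief inverse (I − A)⁻¹ = adj(I−A) / det(I−A).
Column 1 of adj(I−A): (0.60, 0.30); det(I−A) = 0.5550.
m_1 = (0.60 + 0.30) / 0.5550 = 0.90 / 0.5550 ≈ 1.622.

m_1 = 1.622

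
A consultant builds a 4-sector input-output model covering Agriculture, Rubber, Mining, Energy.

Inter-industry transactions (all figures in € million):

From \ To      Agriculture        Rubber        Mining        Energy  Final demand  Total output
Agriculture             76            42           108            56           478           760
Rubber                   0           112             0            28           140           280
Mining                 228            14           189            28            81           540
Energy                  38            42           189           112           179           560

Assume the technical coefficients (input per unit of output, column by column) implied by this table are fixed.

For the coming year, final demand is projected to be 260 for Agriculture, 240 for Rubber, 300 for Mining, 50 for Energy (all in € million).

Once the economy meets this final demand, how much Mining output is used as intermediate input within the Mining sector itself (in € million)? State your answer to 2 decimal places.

Technical coefficients a_ij = z_ij / X_j:
  a_AA = 76/760 = 0.10, a_RA = 0/760 = 0.00, a_MA = 228/760 = 0.30, a_EA = 38/760 = 0.05
  a_AR = 42/280 = 0.15, a_RR = 112/280 = 0.40, a_MR = 14/280 = 0.05, a_ER = 42/280 = 0.15
  a_AM = 108/540 = 0.20, a_RM = 0/540 = 0.00, a_MM = 189/540 = 0.35, a_EM = 189/540 = 0.35
  a_AE = 56/560 = 0.10, a_RE = 28/560 = 0.05, a_ME = 28/560 = 0.05, a_EE = 112/560 = 0.20
I − A =
  [   0.90    -0.15    -0.20    -0.10]
  [   0.00     0.60     0.00    -0.05]
  [  -0.30    -0.05     0.65    -0.05]
  [  -0.05    -0.15    -0.35     0.80]
Compute the cofactors C_ij = (−1)^(i+j)·(3×3 minor ij) of I−A; the adjugate is their transpose:
adj(I−A) = Cᵀ =
  [ 0.295750   0.096375   0.118125   0.050375]
  [ 0.006875   0.390000   0.016250   0.026250]
  [ 0.143375   0.083375   0.421875   0.049500]
  [ 0.082500   0.115625   0.195000   0.315000]
det(I−A) = Σ_j (I−A)_1j·C_1j = (0.90)(0.295750) + (-0.15)(0.006875) + (-0.20)(0.143375) + (-0.10)(0.082500) = 0.22821875
(I − A)⁻¹ = adj(I−A) / det(I−A) ≈
  [   1.2959     0.4223     0.5176     0.2207]
  [   0.0301     1.7089     0.0712     0.1150]
  [   0.6282     0.3653     1.8486     0.2169]
  [   0.3615     0.5066     0.8544     1.3803]
First solve x = (I − A)⁻¹ d = adj(I−A)·d / det(I−A); in particular x_M = (0.143375·260 + 0.083375·240 + 0.421875·300 + 0.049500·50) / 0.22821875 = 186.325 / 0.22821875 ≈ 816.4316.
Intermediate flow from M to M: z_MM = a_MM · x_M = 0.35 × 186.325 / 0.22821875 = 65.21375 / 0.22821875 ≈ 285.75.

z_MM = 285.75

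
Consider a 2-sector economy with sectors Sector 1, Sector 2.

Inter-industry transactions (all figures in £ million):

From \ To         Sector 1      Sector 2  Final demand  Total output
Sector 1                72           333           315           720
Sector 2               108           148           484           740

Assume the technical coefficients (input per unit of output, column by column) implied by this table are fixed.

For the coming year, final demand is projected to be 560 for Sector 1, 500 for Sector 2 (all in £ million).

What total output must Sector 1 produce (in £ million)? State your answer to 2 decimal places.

Technical coefficients a_ij = z_ij / X_j:
  a_11 = 72/720 = 0.10, a_21 = 108/720 = 0.15
  a_12 = 333/740 = 0.45, a_22 = 148/740 = 0.20
I − A =
  [   0.90    -0.45]
  [  -0.15     0.80]
det(I−A) = (0.90)(0.80) − (-0.45)(-0.15) = 0.6525
adj(I−A) = [[0.80, 0.45], [0.15, 0.90]]
(I − A)⁻¹ = adj(I−A) / det(I−A) ≈
  [   1.2261     0.6897]
  [   0.2299     1.3793]
x = (I − A)⁻¹ d = adj(I−A)·d / det(I−A), with det(I−A) = 0.6525:
  x_1 = (0.80·560 + 0.45·500) / 0.6525 = 673.00 / 0.6525 ≈ 1031.42
  x_2 = (0.15·560 + 0.90·500) / 0.6525 = 534.00 / 0.6525 ≈ 818.39

x_1 = 1031.42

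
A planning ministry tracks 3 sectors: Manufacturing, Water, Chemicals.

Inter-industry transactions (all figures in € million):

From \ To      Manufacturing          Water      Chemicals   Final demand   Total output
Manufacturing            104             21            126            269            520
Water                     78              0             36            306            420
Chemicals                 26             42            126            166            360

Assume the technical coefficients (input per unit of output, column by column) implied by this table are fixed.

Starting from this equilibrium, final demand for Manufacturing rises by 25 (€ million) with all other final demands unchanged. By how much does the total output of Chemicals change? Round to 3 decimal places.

Δx_C = 3.357

Technical coefficients a_ij = z_ij / X_j:
  a_MM = 104/520 = 0.20, a_WM = 78/520 = 0.15, a_CM = 26/520 = 0.05
  a_MW = 21/420 = 0.05, a_WW = 0/420 = 0.00, a_CW = 42/420 = 0.10
  a_MC = 126/360 = 0.35, a_WC = 36/360 = 0.10, a_CC = 126/360 = 0.35
I − A =
  [   0.80    -0.05    -0.35]
  [  -0.15     1.00    -0.10]
  [  -0.05    -0.10     0.65]
Cofactors of I−A, C_ij = (−1)^(i+j)·(minor ij) (rows/columns in the sector order above):
  C_11 = (1.00)(0.65) − (-0.10)(-0.10) = 0.6400
  C_12 = −[(-0.15)(0.65) − (-0.10)(-0.05)] = 0.1025
  C_13 = (-0.15)(-0.10) − (1.00)(-0.05) = 0.0650
  C_21 = −[(-0.05)(0.65) − (-0.35)(-0.10)] = 0.0675
  C_22 = (0.80)(0.65) − (-0.35)(-0.05) = 0.5025
  C_23 = −[(0.80)(-0.10) − (-0.05)(-0.05)] = 0.0825
  C_31 = (-0.05)(-0.10) − (-0.35)(1.00) = 0.3550
  C_32 = −[(0.80)(-0.10) − (-0.35)(-0.15)] = 0.1325
  C_33 = (0.80)(1.00) − (-0.05)(-0.15) = 0.7925
det(I−A) = Σ_j (I−A)_1j·C_1j = (0.80)(0.6400) + (-0.05)(0.1025) + (-0.35)(0.0650) = 0.484125
adj(I−A) = Cᵀ =
  [ 0.6400   0.0675   0.3550]
  [ 0.1025   0.5025   0.1325]
  [ 0.0650   0.0825   0.7925]
(I − A)⁻¹ = adj(I−A) / det(I−A) ≈
  [   1.3220     0.1394     0.7333]
  [   0.2117     1.0380     0.2737]
  [   0.1343     0.1704     1.6370]
Δx = (I − A)⁻¹ Δd with Δd having +25 in the Manufacturing component and 0 elsewhere.
So Δx_C = L_CM · (+25), where L_CM = adj(I−A)_CM / det(I−A) = 0.0650 / 0.484125.
Δx_C = 0.0650 × (+25) / 0.484125 = 1.625 / 0.484125 ≈ 3.357.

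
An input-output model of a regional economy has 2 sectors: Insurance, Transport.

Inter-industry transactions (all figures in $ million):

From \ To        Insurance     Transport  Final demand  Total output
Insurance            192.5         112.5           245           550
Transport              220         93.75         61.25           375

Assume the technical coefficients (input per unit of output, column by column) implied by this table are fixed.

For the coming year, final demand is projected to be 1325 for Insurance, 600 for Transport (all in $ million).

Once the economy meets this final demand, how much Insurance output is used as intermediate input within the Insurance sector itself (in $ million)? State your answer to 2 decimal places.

z_11 = 1117.86

Technical coefficients a_ij = z_ij / X_j:
  a_11 = 192.5/550 = 0.35, a_21 = 220/550 = 0.40
  a_12 = 112.5/375 = 0.30, a_22 = 93.75/375 = 0.25
I − A =
  [   0.65    -0.30]
  [  -0.40     0.75]
det(I−A) = (0.65)(0.75) − (-0.30)(-0.40) = 0.3675
adj(I−A) = [[0.75, 0.30], [0.40, 0.65]]
(I − A)⁻¹ = adj(I−A) / det(I−A) ≈
  [   2.0408     0.8163]
  [   1.0884     1.7687]
First solve x = (I − A)⁻¹ d = adj(I−A)·d / det(I−A); in particular x_1 = (0.75·1325 + 0.30·600) / 0.3675 = 1173.75 / 0.3675 ≈ 3193.8776.
Intermediate flow from 1 to 1: z_11 = a_11 · x_1 = 0.35 × 1173.75 / 0.3675 = 410.8125 / 0.3675 ≈ 1117.86.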